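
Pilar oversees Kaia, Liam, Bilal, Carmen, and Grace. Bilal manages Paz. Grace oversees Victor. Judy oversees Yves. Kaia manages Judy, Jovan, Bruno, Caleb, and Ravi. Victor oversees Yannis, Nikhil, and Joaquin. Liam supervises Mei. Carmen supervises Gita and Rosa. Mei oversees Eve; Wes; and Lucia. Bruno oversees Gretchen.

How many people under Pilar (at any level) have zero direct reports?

The people in Pilar's organization with no one reporting to them are Nikhil, Yannis, Joaquin, Rosa, Gita, Paz, Eve, Wes, Lucia, Ravi, Caleb, Gretchen, Jovan, Yves. That is 14.

14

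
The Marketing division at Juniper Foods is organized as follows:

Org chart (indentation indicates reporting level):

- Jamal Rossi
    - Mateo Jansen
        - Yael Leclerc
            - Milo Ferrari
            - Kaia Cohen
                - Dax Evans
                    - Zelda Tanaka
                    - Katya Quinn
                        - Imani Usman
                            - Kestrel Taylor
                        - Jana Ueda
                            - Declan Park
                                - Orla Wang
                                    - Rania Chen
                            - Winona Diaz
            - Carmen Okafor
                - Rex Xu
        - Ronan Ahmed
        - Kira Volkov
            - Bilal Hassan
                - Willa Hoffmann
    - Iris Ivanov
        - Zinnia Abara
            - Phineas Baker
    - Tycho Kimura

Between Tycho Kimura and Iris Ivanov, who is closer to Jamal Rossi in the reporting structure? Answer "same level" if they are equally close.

Both Tycho Kimura and Iris Ivanov are 1 level below Jamal Rossi.

same level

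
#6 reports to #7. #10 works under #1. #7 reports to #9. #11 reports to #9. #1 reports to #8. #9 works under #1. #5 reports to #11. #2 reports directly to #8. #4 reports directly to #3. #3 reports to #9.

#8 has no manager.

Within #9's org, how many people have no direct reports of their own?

The people in #9's organization with no one reporting to them are #4, #6, #5. That is 3.

3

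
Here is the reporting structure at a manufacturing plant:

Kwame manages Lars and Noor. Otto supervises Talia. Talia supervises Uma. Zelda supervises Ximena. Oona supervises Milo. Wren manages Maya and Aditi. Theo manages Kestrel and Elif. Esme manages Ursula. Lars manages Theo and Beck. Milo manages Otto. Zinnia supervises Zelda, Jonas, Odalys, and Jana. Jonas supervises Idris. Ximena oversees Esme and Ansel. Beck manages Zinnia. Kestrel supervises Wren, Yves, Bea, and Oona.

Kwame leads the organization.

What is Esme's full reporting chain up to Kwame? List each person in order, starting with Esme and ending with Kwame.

Esme -> Ximena -> Zelda -> Zinnia -> Beck -> Lars -> Kwame

Esme reports to Ximena. Ximena reports to Zelda. Zelda reports to Zinnia. Zinnia reports to Beck. Beck reports to Lars. Lars reports to Kwame. Kwame is at the top.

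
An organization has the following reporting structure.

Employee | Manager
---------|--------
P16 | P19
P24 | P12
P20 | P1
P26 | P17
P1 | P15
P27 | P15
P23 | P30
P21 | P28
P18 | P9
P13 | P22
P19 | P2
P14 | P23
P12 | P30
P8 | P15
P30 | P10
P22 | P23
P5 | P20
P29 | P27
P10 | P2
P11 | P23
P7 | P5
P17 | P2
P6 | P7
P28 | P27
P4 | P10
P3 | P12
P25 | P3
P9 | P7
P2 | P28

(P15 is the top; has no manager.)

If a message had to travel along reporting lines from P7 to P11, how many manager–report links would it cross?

11

P7 is 4 levels below P15, and P11 is 7 levels below P15 (their lowest common manager). The shortest path runs up from P7 to P15 and back down to P11: 4 + 7 = 11 links.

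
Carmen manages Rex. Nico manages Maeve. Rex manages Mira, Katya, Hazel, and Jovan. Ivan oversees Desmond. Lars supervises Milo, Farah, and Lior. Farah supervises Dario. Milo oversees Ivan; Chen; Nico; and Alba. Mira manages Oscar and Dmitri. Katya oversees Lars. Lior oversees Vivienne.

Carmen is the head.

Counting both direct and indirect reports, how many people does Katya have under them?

12

Katya directly manages Lars. Under Lars: Lior, Vivienne, Farah, Dario, Milo, Alba, Nico, Maeve, Chen, Ivan, Desmond (11). That's 12 in total.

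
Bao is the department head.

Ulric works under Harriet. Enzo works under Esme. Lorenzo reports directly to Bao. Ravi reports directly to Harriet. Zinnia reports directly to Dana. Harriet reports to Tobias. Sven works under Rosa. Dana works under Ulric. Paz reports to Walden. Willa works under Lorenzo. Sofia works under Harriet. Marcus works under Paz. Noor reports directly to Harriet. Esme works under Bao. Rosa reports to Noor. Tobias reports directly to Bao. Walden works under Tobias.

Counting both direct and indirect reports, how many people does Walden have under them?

2

Walden directly manages Paz. Under Paz: Marcus (1). That's 2 in total.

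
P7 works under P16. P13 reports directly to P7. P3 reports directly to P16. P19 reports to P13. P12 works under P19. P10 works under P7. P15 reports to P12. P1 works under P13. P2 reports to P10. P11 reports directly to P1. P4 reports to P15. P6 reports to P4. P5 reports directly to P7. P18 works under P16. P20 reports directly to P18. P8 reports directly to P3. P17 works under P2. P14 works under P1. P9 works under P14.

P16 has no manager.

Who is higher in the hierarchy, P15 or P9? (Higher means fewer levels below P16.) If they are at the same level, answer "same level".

same level

Both P15 and P9 are 5 levels below P16.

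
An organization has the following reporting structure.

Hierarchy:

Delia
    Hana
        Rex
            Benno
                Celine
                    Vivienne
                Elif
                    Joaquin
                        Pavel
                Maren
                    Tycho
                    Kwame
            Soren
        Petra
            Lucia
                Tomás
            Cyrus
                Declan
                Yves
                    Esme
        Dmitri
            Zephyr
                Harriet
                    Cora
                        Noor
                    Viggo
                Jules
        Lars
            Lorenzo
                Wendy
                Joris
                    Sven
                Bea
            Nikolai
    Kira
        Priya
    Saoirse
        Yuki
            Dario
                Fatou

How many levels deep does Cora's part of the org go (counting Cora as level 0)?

1

The longest chain under Cora runs Cora → Noor, which is 1 level below Cora.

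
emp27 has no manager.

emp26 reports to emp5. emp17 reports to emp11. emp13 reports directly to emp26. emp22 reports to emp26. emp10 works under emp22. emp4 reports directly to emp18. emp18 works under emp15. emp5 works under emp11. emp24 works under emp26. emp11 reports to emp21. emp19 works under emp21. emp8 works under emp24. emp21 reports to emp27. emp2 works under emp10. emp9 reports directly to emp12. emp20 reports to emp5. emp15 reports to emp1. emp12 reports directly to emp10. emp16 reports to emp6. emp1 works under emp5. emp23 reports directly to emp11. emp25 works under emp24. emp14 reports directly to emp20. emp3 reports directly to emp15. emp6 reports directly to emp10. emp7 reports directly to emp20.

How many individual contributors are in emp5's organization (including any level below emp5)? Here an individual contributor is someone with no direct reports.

10

The people in emp5's organization with no one reporting to them are emp3, emp4, emp25, emp8, emp13, emp2, emp9, emp16, emp7, emp14. That is 10.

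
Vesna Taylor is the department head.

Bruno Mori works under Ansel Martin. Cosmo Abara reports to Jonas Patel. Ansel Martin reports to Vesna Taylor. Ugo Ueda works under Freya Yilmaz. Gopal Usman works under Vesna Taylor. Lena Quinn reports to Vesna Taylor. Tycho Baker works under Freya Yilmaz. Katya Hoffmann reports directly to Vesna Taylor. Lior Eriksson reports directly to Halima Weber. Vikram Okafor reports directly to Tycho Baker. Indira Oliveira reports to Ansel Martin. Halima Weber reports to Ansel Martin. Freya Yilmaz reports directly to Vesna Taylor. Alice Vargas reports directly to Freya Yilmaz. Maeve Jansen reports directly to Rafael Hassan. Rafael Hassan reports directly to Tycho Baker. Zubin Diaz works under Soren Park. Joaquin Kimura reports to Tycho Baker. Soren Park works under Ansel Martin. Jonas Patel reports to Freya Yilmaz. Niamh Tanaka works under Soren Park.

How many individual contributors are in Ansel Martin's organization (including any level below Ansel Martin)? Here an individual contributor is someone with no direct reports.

5

The people in Ansel Martin's organization with no one reporting to them are Indira Oliveira, Lior Eriksson, Bruno Mori, Zubin Diaz, Niamh Tanaka. That is 5.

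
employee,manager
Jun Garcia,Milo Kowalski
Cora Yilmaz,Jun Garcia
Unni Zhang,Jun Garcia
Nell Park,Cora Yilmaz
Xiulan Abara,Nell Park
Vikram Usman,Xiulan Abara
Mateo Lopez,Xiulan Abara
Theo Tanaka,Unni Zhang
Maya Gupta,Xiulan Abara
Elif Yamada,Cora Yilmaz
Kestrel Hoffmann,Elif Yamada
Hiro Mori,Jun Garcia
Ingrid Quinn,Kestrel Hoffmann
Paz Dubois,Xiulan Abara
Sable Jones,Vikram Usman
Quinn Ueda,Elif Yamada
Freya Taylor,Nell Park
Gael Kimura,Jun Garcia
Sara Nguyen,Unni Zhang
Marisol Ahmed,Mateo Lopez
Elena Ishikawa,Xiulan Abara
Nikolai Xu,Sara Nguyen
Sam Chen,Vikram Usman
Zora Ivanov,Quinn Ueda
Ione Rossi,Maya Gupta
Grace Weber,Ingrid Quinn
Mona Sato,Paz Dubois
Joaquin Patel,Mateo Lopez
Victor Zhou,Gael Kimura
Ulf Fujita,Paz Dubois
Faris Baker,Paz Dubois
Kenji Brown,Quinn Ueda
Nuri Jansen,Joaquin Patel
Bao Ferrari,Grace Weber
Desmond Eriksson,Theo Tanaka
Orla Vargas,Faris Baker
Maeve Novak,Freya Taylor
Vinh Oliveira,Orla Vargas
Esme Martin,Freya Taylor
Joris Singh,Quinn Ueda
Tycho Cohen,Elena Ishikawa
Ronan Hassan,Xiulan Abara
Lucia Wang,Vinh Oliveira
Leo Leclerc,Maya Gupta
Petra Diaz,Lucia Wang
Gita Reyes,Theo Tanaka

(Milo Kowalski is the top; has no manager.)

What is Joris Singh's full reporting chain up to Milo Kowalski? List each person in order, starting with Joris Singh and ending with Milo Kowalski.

Joris Singh -> Quinn Ueda -> Elif Yamada -> Cora Yilmaz -> Jun Garcia -> Milo Kowalski

Joris Singh reports to Quinn Ueda. Quinn Ueda reports to Elif Yamada. Elif Yamada reports to Cora Yilmaz. Cora Yilmaz reports to Jun Garcia. Jun Garcia reports to Milo Kowalski. Milo Kowalski is at the top.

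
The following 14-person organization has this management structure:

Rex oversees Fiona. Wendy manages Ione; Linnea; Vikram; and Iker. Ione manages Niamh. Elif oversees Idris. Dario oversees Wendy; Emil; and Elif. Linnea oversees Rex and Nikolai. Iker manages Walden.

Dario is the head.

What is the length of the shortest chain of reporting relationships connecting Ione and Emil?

Ione is 2 levels below Dario, and Emil is 1 level below Dario (their lowest common manager). The shortest path runs up from Ione to Dario and back down to Emil: 2 + 1 = 3 links.

3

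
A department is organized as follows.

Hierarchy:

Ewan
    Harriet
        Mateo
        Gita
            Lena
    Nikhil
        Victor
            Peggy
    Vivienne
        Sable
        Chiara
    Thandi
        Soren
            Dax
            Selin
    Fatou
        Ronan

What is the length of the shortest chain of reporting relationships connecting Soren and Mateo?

Soren is 2 levels below Ewan, and Mateo is 2 levels below Ewan (their lowest common manager). The shortest path runs up from Soren to Ewan and back down to Mateo: 2 + 2 = 4 links.

4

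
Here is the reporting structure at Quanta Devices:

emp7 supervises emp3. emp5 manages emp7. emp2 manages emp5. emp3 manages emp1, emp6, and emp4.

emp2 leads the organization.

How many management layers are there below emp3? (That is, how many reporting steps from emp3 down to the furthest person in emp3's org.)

1

The longest chain under emp3 runs emp3 → emp1, which is 1 level below emp3.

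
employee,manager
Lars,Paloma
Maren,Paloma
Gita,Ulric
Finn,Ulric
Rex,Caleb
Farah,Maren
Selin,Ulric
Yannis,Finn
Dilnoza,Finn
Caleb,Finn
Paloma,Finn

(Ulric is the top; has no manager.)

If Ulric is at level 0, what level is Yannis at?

Chain from Yannis up to Ulric: Yannis → Finn → Ulric. That is 2 steps up, so Yannis is 2 levels below Ulric.

2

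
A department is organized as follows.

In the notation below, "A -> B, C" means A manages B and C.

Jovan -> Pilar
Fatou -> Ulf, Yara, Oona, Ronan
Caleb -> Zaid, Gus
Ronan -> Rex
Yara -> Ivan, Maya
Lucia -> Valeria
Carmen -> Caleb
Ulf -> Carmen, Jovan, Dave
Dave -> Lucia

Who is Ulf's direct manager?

Fatou

Ulf reports directly to Fatou.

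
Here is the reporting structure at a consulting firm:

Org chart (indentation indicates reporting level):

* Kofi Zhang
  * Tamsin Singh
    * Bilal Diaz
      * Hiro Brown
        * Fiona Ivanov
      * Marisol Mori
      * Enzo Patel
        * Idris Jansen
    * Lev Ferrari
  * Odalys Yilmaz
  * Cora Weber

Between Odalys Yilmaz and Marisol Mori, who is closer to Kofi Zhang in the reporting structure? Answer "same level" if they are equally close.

Odalys Yilmaz

Odalys Yilmaz is 1 level below Kofi Zhang; Marisol Mori is 3. Odalys Yilmaz is higher.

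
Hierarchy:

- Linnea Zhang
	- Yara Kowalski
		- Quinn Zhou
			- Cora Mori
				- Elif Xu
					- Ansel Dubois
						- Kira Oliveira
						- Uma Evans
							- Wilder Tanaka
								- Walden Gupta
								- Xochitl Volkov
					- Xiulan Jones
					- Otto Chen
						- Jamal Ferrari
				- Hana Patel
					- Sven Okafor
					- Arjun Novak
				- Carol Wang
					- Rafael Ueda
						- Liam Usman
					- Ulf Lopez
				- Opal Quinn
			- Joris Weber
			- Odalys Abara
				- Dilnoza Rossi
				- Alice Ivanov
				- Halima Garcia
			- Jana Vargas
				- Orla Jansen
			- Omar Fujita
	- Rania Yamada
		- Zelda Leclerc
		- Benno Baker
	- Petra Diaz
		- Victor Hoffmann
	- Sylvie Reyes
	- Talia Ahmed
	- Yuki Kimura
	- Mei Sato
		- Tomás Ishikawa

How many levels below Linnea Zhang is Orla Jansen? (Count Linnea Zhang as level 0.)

4

Chain from Orla Jansen up to Linnea Zhang: Orla Jansen → Jana Vargas → Quinn Zhou → Yara Kowalski → Linnea Zhang. That is 4 steps up, so Orla Jansen is 4 levels below Linnea Zhang.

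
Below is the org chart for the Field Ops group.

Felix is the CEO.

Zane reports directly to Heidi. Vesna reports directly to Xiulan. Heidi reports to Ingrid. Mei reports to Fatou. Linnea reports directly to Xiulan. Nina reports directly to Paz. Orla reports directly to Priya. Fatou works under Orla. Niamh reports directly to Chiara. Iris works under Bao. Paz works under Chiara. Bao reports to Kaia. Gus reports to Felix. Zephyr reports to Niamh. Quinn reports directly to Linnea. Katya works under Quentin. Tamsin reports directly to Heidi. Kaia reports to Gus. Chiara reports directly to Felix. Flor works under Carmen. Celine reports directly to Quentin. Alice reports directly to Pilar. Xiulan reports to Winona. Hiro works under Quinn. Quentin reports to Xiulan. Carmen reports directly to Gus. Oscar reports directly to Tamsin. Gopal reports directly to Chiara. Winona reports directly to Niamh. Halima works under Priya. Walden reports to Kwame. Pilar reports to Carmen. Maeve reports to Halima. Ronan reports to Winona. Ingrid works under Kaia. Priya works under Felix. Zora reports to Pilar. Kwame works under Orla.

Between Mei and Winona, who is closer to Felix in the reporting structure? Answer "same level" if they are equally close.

Winona

Mei is 4 levels below Felix; Winona is 3. Winona is higher.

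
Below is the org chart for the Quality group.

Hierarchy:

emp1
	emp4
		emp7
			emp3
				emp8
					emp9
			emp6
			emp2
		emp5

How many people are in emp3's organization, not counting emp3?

2

emp3 directly manages emp8. Under emp8: emp9 (1). That's 2 in total.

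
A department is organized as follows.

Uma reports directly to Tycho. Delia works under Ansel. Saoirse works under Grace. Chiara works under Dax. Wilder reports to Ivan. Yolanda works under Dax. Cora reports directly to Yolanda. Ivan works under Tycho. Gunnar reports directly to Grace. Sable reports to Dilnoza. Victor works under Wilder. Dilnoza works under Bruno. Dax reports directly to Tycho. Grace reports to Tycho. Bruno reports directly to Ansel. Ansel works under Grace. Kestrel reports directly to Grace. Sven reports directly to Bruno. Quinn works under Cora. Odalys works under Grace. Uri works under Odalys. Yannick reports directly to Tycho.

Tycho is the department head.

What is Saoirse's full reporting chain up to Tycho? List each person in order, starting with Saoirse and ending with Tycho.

Saoirse reports to Grace. Grace reports to Tycho. Tycho is at the top.

Saoirse -> Grace -> Tycho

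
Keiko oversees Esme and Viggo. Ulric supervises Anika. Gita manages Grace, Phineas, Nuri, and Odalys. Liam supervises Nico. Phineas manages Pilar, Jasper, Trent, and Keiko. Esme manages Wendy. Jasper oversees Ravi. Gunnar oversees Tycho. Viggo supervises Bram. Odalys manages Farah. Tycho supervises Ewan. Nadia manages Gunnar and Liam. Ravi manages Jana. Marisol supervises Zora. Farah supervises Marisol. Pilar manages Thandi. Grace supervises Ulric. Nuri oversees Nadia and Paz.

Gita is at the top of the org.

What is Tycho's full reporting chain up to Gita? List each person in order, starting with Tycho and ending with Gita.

Tycho -> Gunnar -> Nadia -> Nuri -> Gita

Tycho reports to Gunnar. Gunnar reports to Nadia. Nadia reports to Nuri. Nuri reports to Gita. Gita is at the top.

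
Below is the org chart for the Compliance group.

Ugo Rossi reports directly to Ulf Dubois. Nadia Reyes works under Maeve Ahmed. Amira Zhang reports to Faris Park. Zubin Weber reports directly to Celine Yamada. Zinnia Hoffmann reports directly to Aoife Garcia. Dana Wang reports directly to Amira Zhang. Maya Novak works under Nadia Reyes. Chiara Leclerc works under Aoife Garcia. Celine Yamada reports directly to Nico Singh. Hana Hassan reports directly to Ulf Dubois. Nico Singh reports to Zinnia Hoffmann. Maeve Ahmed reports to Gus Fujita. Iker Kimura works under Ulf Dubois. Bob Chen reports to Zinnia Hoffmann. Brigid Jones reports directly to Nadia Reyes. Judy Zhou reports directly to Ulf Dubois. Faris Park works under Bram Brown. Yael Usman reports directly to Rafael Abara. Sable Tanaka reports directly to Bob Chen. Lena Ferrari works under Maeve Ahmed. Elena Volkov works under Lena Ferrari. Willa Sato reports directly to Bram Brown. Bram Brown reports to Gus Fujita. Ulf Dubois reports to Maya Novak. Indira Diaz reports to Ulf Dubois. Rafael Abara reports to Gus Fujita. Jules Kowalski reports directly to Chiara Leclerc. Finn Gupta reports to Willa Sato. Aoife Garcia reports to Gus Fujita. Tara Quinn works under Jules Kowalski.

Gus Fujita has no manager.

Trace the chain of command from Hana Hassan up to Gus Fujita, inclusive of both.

Hana Hassan reports to Ulf Dubois. Ulf Dubois reports to Maya Novak. Maya Novak reports to Nadia Reyes. Nadia Reyes reports to Maeve Ahmed. Maeve Ahmed reports to Gus Fujita. Gus Fujita is at the top.

Hana Hassan -> Ulf Dubois -> Maya Novak -> Nadia Reyes -> Maeve Ahmed -> Gus Fujita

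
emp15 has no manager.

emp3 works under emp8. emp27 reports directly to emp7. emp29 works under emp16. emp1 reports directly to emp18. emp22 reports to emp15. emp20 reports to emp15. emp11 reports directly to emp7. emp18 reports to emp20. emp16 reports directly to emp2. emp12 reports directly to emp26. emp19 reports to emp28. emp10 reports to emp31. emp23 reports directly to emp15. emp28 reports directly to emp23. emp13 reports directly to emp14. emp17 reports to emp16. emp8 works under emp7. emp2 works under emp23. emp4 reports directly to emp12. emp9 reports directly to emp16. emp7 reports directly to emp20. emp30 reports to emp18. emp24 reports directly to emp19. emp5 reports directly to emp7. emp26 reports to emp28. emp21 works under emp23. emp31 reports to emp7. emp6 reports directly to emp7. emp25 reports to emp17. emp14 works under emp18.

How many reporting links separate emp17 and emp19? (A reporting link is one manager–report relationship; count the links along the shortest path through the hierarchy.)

5

emp17 is 3 levels below emp23, and emp19 is 2 levels below emp23 (their lowest common manager). The shortest path runs up from emp17 to emp23 and back down to emp19: 3 + 2 = 5 links.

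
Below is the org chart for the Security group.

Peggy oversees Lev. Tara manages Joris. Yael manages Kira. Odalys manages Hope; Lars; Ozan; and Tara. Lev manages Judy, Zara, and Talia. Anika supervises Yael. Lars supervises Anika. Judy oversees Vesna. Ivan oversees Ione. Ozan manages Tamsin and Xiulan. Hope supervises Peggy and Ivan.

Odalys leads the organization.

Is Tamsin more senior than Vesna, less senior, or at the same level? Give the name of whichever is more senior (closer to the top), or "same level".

Tamsin is 2 levels below Odalys; Vesna is 5. Tamsin is higher.

Tamsin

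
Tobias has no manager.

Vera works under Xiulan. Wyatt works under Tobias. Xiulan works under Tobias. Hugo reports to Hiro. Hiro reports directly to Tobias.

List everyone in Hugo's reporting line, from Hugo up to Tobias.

Hugo -> Hiro -> Tobias

Hugo reports to Hiro. Hiro reports to Tobias. Tobias is at the top.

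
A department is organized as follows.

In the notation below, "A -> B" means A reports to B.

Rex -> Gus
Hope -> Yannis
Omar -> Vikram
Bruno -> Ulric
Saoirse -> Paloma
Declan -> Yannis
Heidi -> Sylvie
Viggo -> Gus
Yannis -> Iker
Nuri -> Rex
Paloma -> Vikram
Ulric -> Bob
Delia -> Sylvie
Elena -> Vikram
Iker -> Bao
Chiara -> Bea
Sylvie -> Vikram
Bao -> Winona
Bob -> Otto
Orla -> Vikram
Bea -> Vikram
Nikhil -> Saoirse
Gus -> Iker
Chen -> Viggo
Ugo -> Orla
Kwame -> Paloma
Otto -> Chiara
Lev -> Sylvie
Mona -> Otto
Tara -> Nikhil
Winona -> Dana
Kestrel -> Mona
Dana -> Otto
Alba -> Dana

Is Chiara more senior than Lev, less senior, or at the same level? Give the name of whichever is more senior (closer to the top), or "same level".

same level

Both Chiara and Lev are 2 levels below Vikram.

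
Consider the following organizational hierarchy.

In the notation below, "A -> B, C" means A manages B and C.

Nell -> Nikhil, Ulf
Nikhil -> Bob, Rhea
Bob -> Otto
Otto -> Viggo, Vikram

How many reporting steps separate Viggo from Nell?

4

Chain from Viggo up to Nell: Viggo → Otto → Bob → Nikhil → Nell. That is 4 steps up, so Viggo is 4 levels below Nell.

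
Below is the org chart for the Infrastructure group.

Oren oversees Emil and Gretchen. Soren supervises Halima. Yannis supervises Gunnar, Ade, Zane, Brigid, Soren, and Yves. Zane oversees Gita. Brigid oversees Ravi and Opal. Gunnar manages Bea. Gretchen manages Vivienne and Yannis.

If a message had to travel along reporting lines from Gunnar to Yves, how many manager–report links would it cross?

2

Gunnar is 1 level below Yannis, and Yves is 1 level below Yannis (their lowest common manager). The shortest path runs up from Gunnar to Yannis and back down to Yves: 1 + 1 = 2 links.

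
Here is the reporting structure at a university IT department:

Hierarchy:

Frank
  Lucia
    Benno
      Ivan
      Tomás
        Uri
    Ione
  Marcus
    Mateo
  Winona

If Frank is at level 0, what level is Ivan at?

Chain from Ivan up to Frank: Ivan → Benno → Lucia → Frank. That is 3 steps up, so Ivan is 3 levels below Frank.

3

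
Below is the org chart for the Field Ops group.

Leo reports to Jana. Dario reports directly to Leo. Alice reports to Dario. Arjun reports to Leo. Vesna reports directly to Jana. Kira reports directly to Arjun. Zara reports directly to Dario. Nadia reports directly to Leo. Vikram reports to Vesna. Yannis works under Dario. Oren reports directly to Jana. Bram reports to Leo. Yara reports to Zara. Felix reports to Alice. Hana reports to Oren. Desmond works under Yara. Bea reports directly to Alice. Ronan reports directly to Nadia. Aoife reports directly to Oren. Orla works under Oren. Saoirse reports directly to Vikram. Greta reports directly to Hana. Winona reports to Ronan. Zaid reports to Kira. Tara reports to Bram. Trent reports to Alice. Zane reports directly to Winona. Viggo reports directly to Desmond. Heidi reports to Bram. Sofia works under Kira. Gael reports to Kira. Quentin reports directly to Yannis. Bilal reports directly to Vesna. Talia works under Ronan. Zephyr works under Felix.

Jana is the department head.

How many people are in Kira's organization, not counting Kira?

3

Kira directly manages Zaid, Sofia, Gael. Zaid has no reports. Sofia has no reports. Gael has no reports. So Kira's organization is 3 direct reports plus everyone under them: 1 + 1 + 1 = 3.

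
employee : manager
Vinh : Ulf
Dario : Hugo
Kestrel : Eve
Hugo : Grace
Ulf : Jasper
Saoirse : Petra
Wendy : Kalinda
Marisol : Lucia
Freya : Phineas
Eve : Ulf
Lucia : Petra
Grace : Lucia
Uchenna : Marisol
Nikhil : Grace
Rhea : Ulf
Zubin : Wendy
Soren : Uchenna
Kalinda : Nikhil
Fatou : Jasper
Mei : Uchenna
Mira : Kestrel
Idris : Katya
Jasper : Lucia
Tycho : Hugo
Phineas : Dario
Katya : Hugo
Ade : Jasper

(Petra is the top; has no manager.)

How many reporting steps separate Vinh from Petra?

4

Chain from Vinh up to Petra: Vinh → Ulf → Jasper → Lucia → Petra. That is 4 steps up, so Vinh is 4 levels below Petra.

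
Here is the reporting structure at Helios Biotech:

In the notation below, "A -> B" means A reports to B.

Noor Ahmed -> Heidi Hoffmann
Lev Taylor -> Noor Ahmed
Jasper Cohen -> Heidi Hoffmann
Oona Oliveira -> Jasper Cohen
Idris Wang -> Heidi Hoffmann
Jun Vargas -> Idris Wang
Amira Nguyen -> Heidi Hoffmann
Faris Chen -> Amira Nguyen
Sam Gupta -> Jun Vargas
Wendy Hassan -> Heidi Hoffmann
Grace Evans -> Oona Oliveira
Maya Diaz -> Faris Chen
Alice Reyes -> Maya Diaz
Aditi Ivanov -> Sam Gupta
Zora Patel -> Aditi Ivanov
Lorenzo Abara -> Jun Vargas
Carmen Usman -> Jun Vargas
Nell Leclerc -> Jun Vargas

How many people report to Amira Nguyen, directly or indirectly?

3

Amira Nguyen directly manages Faris Chen. Under Faris Chen: Maya Diaz, Alice Reyes (2). That's 3 in total.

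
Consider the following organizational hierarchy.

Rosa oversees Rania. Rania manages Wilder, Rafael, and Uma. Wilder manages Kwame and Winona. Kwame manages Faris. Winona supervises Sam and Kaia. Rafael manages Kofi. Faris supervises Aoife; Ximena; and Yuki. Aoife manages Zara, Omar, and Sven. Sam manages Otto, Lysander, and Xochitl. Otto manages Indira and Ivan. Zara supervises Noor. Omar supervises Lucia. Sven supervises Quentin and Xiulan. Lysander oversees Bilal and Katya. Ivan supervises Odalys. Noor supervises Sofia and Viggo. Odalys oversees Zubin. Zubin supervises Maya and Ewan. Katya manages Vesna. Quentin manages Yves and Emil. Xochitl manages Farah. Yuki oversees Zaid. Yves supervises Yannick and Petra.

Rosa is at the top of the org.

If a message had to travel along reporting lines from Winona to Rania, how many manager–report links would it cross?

Winona is in Rania's organization: the chain from Winona up to Rania is Winona → Wilder → Rania, which is 2 links.

2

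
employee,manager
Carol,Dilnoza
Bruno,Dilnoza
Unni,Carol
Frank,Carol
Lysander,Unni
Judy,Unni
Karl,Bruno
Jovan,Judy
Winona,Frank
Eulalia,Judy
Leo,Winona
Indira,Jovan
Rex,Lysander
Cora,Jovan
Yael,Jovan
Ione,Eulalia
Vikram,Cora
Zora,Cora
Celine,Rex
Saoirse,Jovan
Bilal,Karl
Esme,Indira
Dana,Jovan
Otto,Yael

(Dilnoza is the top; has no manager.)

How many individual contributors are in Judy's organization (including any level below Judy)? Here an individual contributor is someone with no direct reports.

The people in Judy's organization with no one reporting to them are Ione, Dana, Saoirse, Otto, Zora, Vikram, Esme. That is 7.

7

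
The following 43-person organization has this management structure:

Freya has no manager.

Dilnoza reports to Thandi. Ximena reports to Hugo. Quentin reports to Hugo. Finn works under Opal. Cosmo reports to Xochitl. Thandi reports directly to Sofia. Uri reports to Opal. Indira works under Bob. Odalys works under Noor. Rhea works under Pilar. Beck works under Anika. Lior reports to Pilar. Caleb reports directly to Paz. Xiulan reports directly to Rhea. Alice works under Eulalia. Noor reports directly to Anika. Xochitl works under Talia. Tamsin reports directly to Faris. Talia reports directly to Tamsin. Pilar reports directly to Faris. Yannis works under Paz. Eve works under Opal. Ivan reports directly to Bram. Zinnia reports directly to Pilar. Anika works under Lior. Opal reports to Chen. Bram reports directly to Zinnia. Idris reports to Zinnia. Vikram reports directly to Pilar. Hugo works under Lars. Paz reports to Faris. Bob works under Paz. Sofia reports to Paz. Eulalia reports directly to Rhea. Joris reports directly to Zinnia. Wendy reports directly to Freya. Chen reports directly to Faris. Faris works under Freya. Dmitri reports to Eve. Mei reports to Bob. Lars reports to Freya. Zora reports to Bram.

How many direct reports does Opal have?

Opal directly manages Eve, Finn, Uri. That is 3 direct reports.

3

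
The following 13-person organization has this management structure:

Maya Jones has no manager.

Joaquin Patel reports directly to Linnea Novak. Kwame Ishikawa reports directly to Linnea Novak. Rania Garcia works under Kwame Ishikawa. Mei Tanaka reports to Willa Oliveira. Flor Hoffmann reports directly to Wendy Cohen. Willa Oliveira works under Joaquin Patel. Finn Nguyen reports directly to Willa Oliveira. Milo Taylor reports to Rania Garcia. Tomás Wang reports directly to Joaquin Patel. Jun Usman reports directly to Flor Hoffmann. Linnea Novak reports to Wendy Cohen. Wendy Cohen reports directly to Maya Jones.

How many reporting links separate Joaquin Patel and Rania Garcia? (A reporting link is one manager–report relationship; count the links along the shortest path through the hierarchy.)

3

Joaquin Patel is 1 level below Linnea Novak, and Rania Garcia is 2 levels below Linnea Novak (their lowest common manager). The shortest path runs up from Joaquin Patel to Linnea Novak and back down to Rania Garcia: 1 + 2 = 3 links.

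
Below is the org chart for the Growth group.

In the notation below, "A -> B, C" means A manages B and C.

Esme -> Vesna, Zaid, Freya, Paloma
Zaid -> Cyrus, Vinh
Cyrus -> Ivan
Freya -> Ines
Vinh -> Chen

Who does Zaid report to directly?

Zaid reports directly to Esme.

Esme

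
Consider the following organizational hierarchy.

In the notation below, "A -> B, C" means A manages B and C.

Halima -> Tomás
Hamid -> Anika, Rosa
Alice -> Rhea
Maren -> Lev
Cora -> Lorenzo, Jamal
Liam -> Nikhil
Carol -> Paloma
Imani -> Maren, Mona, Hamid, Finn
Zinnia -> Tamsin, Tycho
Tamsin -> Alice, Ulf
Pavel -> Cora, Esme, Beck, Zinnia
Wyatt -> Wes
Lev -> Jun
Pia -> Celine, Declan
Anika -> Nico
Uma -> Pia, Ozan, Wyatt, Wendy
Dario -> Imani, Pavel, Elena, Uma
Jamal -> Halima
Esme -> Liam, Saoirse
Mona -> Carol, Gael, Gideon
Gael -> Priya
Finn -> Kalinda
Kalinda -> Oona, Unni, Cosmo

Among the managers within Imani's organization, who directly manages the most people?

Imani

Direct-report counts within Imani's organization: Imani has 4; Finn has 1; Kalinda has 3; Hamid has 2; Anika has 1; Mona has 3; Gael has 1; Carol has 1; Maren has 1; Lev has 1. The largest is 4, held by Imani.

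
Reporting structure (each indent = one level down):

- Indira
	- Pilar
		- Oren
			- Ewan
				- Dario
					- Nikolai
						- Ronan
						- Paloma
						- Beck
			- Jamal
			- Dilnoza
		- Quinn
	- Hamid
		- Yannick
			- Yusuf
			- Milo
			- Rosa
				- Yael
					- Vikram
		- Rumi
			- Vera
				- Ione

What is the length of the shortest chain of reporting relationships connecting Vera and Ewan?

Vera is 3 levels below Indira, and Ewan is 3 levels below Indira (their lowest common manager). The shortest path runs up from Vera to Indira and back down to Ewan: 3 + 3 = 6 links.

6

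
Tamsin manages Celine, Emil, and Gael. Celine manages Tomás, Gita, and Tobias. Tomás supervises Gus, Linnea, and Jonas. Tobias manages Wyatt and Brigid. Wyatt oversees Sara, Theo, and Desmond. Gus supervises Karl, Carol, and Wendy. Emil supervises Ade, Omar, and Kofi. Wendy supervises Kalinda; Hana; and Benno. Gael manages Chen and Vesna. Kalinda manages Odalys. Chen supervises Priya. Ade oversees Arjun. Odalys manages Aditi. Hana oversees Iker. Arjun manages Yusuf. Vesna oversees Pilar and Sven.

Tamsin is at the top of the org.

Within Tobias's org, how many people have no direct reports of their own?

4

The people in Tobias's organization with no one reporting to them are Brigid, Desmond, Theo, Sara. That is 4.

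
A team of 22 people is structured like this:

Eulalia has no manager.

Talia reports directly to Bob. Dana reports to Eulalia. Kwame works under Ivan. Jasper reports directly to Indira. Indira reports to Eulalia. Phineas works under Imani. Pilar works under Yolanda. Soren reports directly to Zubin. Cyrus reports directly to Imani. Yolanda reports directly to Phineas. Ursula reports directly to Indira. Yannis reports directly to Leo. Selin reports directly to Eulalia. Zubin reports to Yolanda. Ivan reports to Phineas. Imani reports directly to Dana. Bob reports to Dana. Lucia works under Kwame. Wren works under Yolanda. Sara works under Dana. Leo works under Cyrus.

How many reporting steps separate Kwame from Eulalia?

Chain from Kwame up to Eulalia: Kwame → Ivan → Phineas → Imani → Dana → Eulalia. That is 5 steps up, so Kwame is 5 levels below Eulalia.

5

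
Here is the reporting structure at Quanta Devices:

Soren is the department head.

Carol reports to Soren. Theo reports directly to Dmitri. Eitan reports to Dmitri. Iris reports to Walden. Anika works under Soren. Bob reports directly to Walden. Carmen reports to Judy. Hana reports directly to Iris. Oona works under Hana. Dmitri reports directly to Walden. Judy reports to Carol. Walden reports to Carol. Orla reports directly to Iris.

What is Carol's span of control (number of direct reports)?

Carol directly manages Walden, Judy. That is 2 direct reports.

2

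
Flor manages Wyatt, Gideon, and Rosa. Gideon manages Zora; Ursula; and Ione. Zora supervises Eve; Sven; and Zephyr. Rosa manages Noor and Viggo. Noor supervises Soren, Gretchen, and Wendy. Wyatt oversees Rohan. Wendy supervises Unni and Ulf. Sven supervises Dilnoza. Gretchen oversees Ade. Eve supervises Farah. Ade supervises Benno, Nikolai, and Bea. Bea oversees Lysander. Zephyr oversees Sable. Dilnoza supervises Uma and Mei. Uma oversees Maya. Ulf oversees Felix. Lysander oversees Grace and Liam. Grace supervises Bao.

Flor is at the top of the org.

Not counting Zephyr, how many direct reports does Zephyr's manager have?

Zephyr reports to Zora. Zora's other direct reports are Sven, Eve — 2 peers.

2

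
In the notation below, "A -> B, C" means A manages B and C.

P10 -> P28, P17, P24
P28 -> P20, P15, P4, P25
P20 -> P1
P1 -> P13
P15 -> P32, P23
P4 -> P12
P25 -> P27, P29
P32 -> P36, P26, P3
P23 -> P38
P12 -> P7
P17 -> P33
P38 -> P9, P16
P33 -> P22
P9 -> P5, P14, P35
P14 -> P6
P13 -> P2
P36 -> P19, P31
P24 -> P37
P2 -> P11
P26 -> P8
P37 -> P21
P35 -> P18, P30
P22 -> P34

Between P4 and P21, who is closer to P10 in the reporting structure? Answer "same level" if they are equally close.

P4

P4 is 2 levels below P10; P21 is 3. P4 is higher.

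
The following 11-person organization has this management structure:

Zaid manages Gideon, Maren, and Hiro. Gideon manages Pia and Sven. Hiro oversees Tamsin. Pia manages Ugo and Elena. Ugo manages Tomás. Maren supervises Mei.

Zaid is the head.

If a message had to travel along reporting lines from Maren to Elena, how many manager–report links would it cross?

4

Maren is 1 level below Zaid, and Elena is 3 levels below Zaid (their lowest common manager). The shortest path runs up from Maren to Zaid and back down to Elena: 1 + 3 = 4 links.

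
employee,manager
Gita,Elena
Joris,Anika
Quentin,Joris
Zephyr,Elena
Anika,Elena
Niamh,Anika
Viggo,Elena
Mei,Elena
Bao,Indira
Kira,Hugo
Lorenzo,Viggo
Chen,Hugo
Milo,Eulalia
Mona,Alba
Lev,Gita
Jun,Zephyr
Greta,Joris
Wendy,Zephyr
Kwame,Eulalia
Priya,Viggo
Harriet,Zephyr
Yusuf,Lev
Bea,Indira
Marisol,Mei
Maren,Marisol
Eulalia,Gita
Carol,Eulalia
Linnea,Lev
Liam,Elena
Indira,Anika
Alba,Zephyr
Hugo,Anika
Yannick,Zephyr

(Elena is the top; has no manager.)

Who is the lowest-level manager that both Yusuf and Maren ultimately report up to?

Elena

Yusuf's chain of managers is Lev, Gita, Elena. Maren's chain of managers is Marisol, Mei, Elena. The first manager that appears in both chains is Elena.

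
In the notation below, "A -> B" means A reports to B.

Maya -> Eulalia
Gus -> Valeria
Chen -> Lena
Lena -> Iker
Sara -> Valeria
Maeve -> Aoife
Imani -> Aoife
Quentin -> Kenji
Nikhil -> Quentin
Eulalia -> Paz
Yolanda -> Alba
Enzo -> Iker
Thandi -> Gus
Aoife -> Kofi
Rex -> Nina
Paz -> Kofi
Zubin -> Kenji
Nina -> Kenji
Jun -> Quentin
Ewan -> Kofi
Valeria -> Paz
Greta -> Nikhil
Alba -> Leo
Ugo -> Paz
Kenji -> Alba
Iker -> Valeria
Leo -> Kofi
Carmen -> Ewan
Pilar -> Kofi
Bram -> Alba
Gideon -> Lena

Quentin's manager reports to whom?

Alba

Quentin reports to Kenji, and Kenji reports to Alba. So Quentin's skip-level manager is Alba.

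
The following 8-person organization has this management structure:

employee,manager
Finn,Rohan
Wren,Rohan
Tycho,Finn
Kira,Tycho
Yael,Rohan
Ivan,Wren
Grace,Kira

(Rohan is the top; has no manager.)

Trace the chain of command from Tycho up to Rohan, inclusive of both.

Tycho reports to Finn. Finn reports to Rohan. Rohan is at the top.

Tycho -> Finn -> Rohan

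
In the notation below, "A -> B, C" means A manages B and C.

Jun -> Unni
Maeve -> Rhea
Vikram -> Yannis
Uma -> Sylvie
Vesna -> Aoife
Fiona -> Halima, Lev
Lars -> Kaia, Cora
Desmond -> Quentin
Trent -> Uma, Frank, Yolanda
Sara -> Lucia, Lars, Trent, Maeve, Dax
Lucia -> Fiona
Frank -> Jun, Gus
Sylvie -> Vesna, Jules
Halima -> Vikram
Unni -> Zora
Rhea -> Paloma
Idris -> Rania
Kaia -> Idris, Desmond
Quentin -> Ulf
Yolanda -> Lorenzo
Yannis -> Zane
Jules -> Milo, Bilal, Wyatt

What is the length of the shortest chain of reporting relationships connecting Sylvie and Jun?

4

Sylvie is 2 levels below Trent, and Jun is 2 levels below Trent (their lowest common manager). The shortest path runs up from Sylvie to Trent and back down to Jun: 2 + 2 = 4 links.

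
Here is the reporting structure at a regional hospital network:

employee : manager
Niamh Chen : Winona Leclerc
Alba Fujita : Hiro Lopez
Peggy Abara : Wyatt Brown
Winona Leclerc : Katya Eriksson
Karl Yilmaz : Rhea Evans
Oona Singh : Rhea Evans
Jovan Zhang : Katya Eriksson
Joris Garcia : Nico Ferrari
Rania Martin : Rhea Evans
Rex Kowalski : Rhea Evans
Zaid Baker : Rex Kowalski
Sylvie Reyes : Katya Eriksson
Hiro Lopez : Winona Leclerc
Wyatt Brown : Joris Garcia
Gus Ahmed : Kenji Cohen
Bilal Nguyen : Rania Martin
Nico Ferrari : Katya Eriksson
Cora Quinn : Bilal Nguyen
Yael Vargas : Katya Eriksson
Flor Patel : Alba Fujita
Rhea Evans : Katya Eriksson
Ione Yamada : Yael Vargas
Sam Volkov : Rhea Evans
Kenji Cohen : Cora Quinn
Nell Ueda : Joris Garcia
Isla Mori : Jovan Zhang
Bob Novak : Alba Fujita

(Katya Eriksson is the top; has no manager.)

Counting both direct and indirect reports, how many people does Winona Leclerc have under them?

5

Winona Leclerc directly manages Hiro Lopez, Niamh Chen. Under Hiro Lopez: Alba Fujita, Bob Novak, Flor Patel (3). Niamh Chen has no reports. So Winona Leclerc's organization is 2 direct reports plus everyone under them: 4 + 1 = 5.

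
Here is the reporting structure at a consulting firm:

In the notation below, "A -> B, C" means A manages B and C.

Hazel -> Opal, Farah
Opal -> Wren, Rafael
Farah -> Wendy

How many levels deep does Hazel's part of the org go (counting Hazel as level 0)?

2

The longest chain under Hazel runs Hazel → Farah → Wendy, which is 2 levels below Hazel.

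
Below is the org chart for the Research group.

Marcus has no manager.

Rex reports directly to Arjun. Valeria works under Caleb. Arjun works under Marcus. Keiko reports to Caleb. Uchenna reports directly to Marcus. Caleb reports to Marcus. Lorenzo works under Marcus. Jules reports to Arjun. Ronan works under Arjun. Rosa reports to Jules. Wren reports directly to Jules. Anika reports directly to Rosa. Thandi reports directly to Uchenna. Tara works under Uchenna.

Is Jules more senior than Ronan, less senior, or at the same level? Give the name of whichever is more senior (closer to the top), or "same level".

same level

Both Jules and Ronan are 2 levels below Marcus.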